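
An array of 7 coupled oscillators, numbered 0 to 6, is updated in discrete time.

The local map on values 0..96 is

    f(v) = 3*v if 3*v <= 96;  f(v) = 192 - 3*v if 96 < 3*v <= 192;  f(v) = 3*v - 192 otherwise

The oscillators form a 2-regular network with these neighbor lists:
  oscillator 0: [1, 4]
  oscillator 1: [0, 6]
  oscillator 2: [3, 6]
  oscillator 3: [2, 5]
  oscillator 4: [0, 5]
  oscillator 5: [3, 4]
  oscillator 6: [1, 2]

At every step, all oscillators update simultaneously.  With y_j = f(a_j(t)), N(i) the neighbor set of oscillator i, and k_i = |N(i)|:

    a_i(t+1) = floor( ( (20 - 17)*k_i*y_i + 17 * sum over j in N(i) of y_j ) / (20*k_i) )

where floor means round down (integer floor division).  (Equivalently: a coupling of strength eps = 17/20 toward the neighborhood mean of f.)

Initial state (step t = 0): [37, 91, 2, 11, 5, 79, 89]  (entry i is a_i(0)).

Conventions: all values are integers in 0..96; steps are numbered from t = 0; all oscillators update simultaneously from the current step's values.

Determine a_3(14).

Answer: a_3(14) = 78

Derivation:
t=0: [37, 91, 2, 11, 5, 79, 89]
t=1: [52, 78, 46, 26, 55, 27, 48]
t=2: [34, 42, 61, 69, 53, 56, 48]
t=3: [55, 68, 28, 16, 53, 24, 39]
t=4: [23, 45, 64, 73, 47, 45, 52]
t=5: [56, 53, 26, 28, 61, 41, 29]
t=6: [21, 52, 84, 75, 40, 49, 60]
t=7: [55, 37, 28, 49, 56, 51, 42]
t=8: [48, 51, 59, 59, 31, 35, 80]
t=9: [63, 46, 29, 45, 71, 58, 30]
t=10: [32, 47, 75, 53, 12, 35, 73]
t=11: [51, 59, 30, 55, 83, 42, 39]
t=12: [36, 50, 56, 70, 53, 45, 55]
t=13: [44, 53, 22, 37, 64, 30, 32]
t=14: [23, 71, 85, 78, 63, 47, 56]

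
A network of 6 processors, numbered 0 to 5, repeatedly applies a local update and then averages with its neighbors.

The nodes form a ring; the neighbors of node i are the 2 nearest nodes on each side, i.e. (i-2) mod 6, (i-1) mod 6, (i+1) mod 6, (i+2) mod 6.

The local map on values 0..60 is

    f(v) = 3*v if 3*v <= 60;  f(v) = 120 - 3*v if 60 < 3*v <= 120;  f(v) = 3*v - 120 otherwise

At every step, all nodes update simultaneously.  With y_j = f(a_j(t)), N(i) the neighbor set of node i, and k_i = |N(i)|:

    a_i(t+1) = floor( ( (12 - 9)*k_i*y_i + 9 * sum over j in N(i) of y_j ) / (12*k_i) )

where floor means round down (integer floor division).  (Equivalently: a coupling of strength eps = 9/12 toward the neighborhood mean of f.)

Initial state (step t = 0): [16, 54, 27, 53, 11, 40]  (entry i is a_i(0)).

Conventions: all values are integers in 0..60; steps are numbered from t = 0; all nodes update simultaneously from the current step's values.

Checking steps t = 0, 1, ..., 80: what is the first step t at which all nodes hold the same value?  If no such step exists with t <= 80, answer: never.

Simulating step by step:
t=0: [16, 54, 27, 53, 11, 40]  (not all equal)
t=1: [33, 34, 40, 31, 31, 30]  (not all equal)
t=2: [19, 19, 17, 20, 21, 24]  (not all equal)
t=3: [54, 54, 56, 54, 54, 55]  (not all equal)
t=4: [43, 43, 43, 43, 43, 42]  (not all equal)
t=5: [8, 8, 9, 8, 8, 8]  (not all equal)
t=6: [24, 24, 24, 24, 24, 24]  (all equal)

Answer: 6
Key observation: Synchronization is absorbing here: once all nodes are equal they stay equal, and step 6 is the first all-equal step.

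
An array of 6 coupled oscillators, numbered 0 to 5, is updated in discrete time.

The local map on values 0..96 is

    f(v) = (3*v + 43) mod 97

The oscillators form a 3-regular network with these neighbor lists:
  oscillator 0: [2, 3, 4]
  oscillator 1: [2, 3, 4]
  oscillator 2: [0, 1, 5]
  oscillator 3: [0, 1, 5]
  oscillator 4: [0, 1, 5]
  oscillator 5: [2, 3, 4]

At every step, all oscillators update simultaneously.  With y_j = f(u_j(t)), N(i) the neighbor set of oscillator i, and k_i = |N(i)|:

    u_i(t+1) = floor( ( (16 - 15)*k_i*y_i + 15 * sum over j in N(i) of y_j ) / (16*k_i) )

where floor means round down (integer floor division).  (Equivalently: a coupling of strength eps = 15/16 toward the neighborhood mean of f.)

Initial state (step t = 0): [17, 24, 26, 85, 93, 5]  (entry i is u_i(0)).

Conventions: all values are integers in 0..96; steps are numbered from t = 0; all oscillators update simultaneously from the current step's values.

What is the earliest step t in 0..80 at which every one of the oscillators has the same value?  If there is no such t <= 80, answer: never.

Simulating step by step:
t=0: [17, 24, 26, 85, 93, 5]  (not all equal)
t=1: [25, 20, 54, 53, 55, 23]  (not all equal)
t=2: [11, 10, 13, 13, 14, 11]  (not all equal)
t=3: [82, 82, 75, 75, 75, 82]  (not all equal)
t=4: [75, 75, 93, 93, 93, 75]  (not all equal)
t=5: [33, 33, 71, 71, 71, 33]  (not all equal)
t=6: [60, 60, 46, 46, 46, 60]  (not all equal)
t=7: [80, 80, 32, 32, 32, 80]  (not all equal)
t=8: [44, 44, 86, 86, 86, 44]  (not all equal)
t=9: [14, 14, 73, 73, 73, 14]  (not all equal)
t=10: [69, 69, 83, 83, 83, 69]  (not all equal)
t=11: [4, 4, 52, 52, 52, 4]  (not all equal)
t=12: [8, 8, 51, 51, 51, 8]  (not all equal)
t=13: [6, 6, 62, 62, 62, 6]  (not all equal)
t=14: [36, 36, 59, 59, 59, 36]  (not all equal)
t=15: [27, 27, 52, 52, 52, 27]  (not all equal)
t=16: [6, 6, 25, 25, 25, 6]  (not all equal)
t=17: [23, 23, 58, 58, 58, 23]  (not all equal)
t=18: [22, 22, 15, 15, 15, 22]  (not all equal)
t=19: [83, 83, 16, 16, 16, 83]  (not all equal)
t=20: [85, 85, 6, 6, 6, 85]  (not all equal)
t=21: [57, 57, 10, 10, 10, 57]  (not all equal)
t=22: [69, 69, 23, 23, 23, 69]  (not all equal)
t=23: [17, 17, 53, 53, 53, 17]  (not all equal)
t=24: [13, 13, 88, 88, 88, 13]  (not all equal)
t=25: [20, 20, 77, 77, 77, 20]  (not all equal)
t=26: [75, 75, 10, 10, 10, 75]  (not all equal)
t=27: [73, 73, 73, 73, 73, 73]  (all equal)

Answer: 27
Key observation: Synchronization is absorbing here: once all oscillators are equal they stay equal, and step 27 is the first all-equal step.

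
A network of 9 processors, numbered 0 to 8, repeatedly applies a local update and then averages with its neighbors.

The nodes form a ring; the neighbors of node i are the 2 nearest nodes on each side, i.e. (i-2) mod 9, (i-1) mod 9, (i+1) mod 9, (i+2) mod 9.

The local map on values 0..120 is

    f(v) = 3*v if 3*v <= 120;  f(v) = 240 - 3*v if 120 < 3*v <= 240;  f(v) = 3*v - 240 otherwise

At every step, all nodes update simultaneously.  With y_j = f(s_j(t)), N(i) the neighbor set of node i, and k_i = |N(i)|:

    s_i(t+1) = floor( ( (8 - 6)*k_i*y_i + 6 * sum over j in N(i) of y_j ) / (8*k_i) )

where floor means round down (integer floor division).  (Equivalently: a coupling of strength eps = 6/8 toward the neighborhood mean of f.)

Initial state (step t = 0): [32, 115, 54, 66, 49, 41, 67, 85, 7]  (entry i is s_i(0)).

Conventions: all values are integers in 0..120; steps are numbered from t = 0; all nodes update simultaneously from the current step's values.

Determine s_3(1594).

Simulating step by step:
t=0: [32, 115, 54, 66, 49, 41, 67, 85, 7]
t=1: [65, 70, 82, 84, 75, 64, 55, 54, 53]
t=2: [47, 34, 20, 21, 30, 45, 60, 66, 63]
t=3: [72, 76, 81, 82, 76, 74, 69, 69, 69]
t=4: [21, 15, 10, 9, 14, 20, 26, 28, 27]
t=5: [60, 48, 40, 39, 47, 58, 69, 73, 70]
t=6: [65, 85, 99, 100, 87, 67, 48, 40, 46]
t=7: [66, 53, 40, 39, 52, 65, 76, 82, 77]
t=8: [51, 74, 90, 91, 76, 52, 30, 21, 28]
t=9: [58, 48, 35, 35, 47, 58, 68, 80, 69]
t=10: [60, 81, 94, 94, 83, 61, 46, 37, 45]
t=11: [63, 47, 31, 31, 47, 63, 78, 88, 78]
t=12: [54, 70, 87, 87, 70, 54, 35, 27, 35]
t=13: [63, 49, 35, 35, 49, 63, 81, 88, 81]
t=14: [54, 72, 90, 90, 72, 54, 32, 26, 32]
t=15: [62, 49, 36, 36, 49, 62, 75, 84, 75]
t=16: [56, 76, 92, 92, 76, 56, 36, 28, 36]
t=17: [63, 50, 33, 33, 50, 63, 78, 88, 78]
t=18: [53, 70, 86, 86, 70, 53, 33, 27, 33]
t=19: [63, 48, 34, 34, 48, 63, 79, 87, 79]
t=20: [54, 72, 90, 90, 72, 54, 32, 25, 32]
t=21: [61, 49, 36, 36, 49, 61, 75, 84, 75]
t=22: [57, 77, 92, 92, 77, 57, 36, 30, 36]
t=23: [62, 48, 32, 32, 48, 62, 78, 88, 78]
t=24: [55, 71, 88, 88, 71, 55, 35, 28, 35]
t=25: [63, 49, 34, 34, 49, 63, 80, 88, 80]
t=26: [53, 71, 89, 89, 71, 53, 31, 25, 31]
t=27: [61, 49, 37, 37, 49, 61, 75, 84, 75]
t=28: [57, 78, 94, 94, 78, 57, 36, 30, 36]
t=29: [63, 50, 33, 33, 50, 63, 78, 88, 78]

Answer: s_3(1594) = 92
Key observation: The state at step 17, [63, 50, 33, 33, 50, 63, 78, 88, 78], reappears at step 29: the system is in a cycle of period 12 from step 17 on.  Therefore the state at step 1594 equals the state at step 17 + ((1594 - 17) mod 12) = 22, which is [57, 77, 92, 92, 77, 57, 36, 30, 36].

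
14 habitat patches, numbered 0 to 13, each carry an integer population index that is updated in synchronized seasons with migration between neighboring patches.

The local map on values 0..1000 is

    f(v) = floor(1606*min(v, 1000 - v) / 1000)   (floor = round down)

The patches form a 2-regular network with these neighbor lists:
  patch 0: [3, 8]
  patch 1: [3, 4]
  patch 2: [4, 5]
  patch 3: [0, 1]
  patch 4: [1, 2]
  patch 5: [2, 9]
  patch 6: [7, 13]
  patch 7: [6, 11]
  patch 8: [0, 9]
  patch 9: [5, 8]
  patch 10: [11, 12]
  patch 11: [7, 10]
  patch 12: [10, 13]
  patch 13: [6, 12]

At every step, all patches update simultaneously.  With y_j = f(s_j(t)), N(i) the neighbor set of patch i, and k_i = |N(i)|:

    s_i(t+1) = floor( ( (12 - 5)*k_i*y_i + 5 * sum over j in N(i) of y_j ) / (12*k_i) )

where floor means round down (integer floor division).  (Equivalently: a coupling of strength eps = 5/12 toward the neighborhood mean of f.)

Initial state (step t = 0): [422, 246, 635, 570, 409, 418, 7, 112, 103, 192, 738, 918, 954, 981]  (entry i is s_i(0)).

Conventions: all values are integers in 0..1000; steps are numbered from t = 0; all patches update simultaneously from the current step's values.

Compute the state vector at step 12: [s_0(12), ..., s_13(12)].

Answer: [583, 719, 670, 715, 687, 576, 647, 608, 436, 439, 581, 580, 608, 645]

Derivation:
t=0: [422, 246, 635, 570, 409, 418, 7, 112, 103, 192, 738, 918, 954, 981]
t=1: [573, 510, 618, 625, 587, 577, 49, 134, 301, 353, 287, 201, 136, 35]
t=2: [625, 722, 637, 657, 678, 641, 101, 208, 542, 572, 380, 328, 234, 94]
t=3: [618, 482, 567, 539, 515, 600, 195, 338, 697, 673, 543, 503, 377, 199]
t=4: [613, 767, 701, 720, 759, 628, 361, 547, 520, 541, 719, 731, 572, 377]
t=5: [616, 392, 485, 469, 403, 601, 615, 634, 732, 714, 496, 497, 620, 616]
t=6: [605, 658, 721, 698, 670, 631, 611, 637, 474, 490, 757, 753, 650, 615]
t=7: [629, 531, 494, 529, 516, 602, 614, 552, 739, 740, 427, 433, 537, 607]
t=8: [591, 758, 757, 721, 775, 624, 642, 693, 455, 463, 699, 697, 707, 651]
t=9: [628, 394, 428, 478, 372, 587, 554, 508, 717, 711, 480, 486, 491, 544]
t=10: [602, 652, 663, 703, 623, 626, 734, 772, 485, 503, 775, 780, 772, 740]
t=11: [634, 550, 566, 527, 581, 628, 412, 376, 753, 752, 360, 357, 375, 408]
t=12: [583, 719, 670, 715, 687, 576, 647, 608, 436, 439, 581, 580, 608, 645]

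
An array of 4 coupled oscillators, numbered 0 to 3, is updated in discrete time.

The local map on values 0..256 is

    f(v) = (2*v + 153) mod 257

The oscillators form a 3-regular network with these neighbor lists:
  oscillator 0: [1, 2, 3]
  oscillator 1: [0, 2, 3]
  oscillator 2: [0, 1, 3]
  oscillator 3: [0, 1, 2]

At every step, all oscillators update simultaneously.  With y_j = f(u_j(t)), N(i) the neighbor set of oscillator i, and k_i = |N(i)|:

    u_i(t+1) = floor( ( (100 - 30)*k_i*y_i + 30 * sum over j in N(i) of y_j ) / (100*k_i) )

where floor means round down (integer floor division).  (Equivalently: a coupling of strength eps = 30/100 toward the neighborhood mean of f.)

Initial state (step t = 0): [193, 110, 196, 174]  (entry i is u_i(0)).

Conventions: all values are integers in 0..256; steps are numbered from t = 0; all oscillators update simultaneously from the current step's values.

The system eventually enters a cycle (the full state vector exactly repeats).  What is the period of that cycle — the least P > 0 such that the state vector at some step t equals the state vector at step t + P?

Answer: 16
Key observation: The state at step 119, [30, 32, 32, 32], reappears at step 135 — and no state repeats earlier — so the cycle the system enters has period 16.

Derivation:
t=0: [193, 110, 196, 174]
t=1: [56, 111, 60, 188]
t=2: [20, 86, 25, 24]
t=3: [182, 107, 188, 187]
t=4: [15, 80, 23, 21]
t=5: [173, 96, 182, 180]
t=6: [204, 111, 60, 212]
t=7: [52, 95, 34, 62]
t=8: [32, 84, 165, 44]
t=9: [205, 113, 210, 219]
t=10: [60, 103, 66, 76]
t=11: [29, 80, 36, 48]
t=12: [200, 107, 209, 223]
t=13: [52, 95, 63, 80]
t=14: [16, 68, 29, 50]
t=15: [179, 87, 194, 219]
t=16: [195, 84, 59, 89]
t=17: [35, 56, 26, 62]
t=18: [179, 50, 168, 57]
t=19: [227, 226, 214, 80]
t=20: [86, 85, 70, 64]
t=21: [60, 59, 41, 33]
t=22: [58, 56, 189, 179]
t=23: [36, 33, 39, 181]
t=24: [202, 199, 206, 68]
t=25: [42, 38, 46, 35]
t=26: [235, 230, 240, 227]
t=27: [107, 101, 113, 97]
t=28: [108, 100, 115, 96]
t=29: [109, 99, 117, 95]
t=30: [110, 98, 120, 94]
t=31: [112, 98, 124, 93]
t=32: [115, 99, 130, 93]
t=33: [121, 102, 139, 95]
t=34: [132, 109, 154, 101]
t=35: [153, 126, 180, 116]
t=36: [194, 162, 227, 150]
t=37: [69, 185, 109, 171]
t=38: [59, 44, 107, 182]
t=39: [45, 181, 102, 38]
t=40: [203, 57, 117, 194]
t=41: [48, 27, 99, 37]
t=42: [227, 201, 134, 213]
t=43: [92, 60, 134, 75]
t=44: [78, 40, 129, 58]
t=45: [76, 184, 137, 52]
t=46: [51, 26, 124, 22]
t=47: [233, 203, 166, 198]
t=48: [104, 68, 178, 62]
t=49: [103, 60, 192, 52]
t=50: [75, 23, 27, 14]
t=51: [90, 182, 187, 171]
t=52: [78, 34, 40, 175]
t=53: [106, 207, 215, 222]
t=54: [96, 63, 72, 81]
t=55: [73, 34, 44, 55]
t=56: [76, 183, 195, 54]
t=57: [37, 11, 26, 11]
t=58: [214, 183, 201, 183]
t=59: [52, 14, 36, 14]
t=60: [58, 167, 193, 167]
t=61: [56, 187, 64, 187]
t=62: [10, 13, 20, 13]
t=63: [176, 179, 188, 179]
t=64: [225, 229, 86, 229]
t=65: [88, 93, 75, 93]
t=66: [71, 77, 55, 77]
t=67: [37, 44, 18, 44]
t=68: [226, 234, 203, 234]
t=69: [89, 99, 62, 99]
t=70: [72, 84, 40, 84]
t=71: [64, 78, 179, 78]
t=72: [52, 69, 190, 69]
t=73: [8, 29, 20, 29]
t=74: [179, 205, 194, 205]
t=75: [190, 67, 54, 67]
t=76: [19, 26, 10, 26]
t=77: [192, 200, 181, 200]
t=78: [24, 33, 10, 33]
t=79: [201, 212, 185, 212]
t=80: [42, 55, 23, 55]
t=81: [187, 48, 164, 48]
t=82: [81, 222, 207, 222]
t=83: [62, 77, 59, 77]
t=84: [25, 43, 21, 43]
t=85: [209, 231, 204, 231]
t=86: [64, 91, 58, 91]
t=87: [33, 66, 26, 66]
t=88: [179, 64, 171, 64]
t=89: [206, 68, 196, 68]
t=90: [45, 33, 33, 33]
t=91: [235, 221, 221, 221]
t=92: [100, 83, 83, 83]
t=93: [85, 65, 65, 65]
t=94: [54, 30, 30, 30]
t=95: [66, 192, 192, 192]
t=96: [26, 23, 23, 23]
t=97: [203, 199, 199, 199]
t=98: [42, 37, 37, 37]
t=99: [234, 228, 228, 228]
t=100: [103, 96, 96, 96]
t=101: [97, 89, 89, 89]
t=102: [85, 75, 75, 75]
t=103: [60, 48, 48, 48]
t=104: [85, 225, 225, 225]
t=105: [72, 86, 86, 86]
t=106: [48, 65, 65, 65]
t=107: [182, 48, 48, 48]
t=108: [76, 224, 224, 224]
t=109: [59, 83, 83, 83]
t=110: [28, 57, 57, 57]
t=111: [149, 29, 29, 29]
t=112: [199, 209, 209, 209]
t=113: [43, 55, 55, 55]
t=114: [169, 29, 29, 29]
t=115: [227, 213, 213, 213]
t=116: [84, 67, 67, 67]
t=117: [53, 33, 33, 33]
t=118: [67, 197, 197, 197]
t=119: [30, 32, 32, 32]
t=120: [214, 216, 216, 216]
t=121: [68, 70, 70, 70]
t=122: [33, 35, 35, 35]
t=123: [220, 222, 222, 222]
t=124: [80, 82, 82, 82]
t=125: [57, 59, 59, 59]
t=126: [11, 13, 13, 13]
t=127: [176, 178, 178, 178]
t=128: [249, 251, 251, 251]
t=129: [138, 140, 140, 140]
t=130: [173, 175, 175, 175]
t=131: [243, 245, 245, 245]
t=132: [126, 128, 128, 128]
t=133: [149, 151, 151, 151]
t=134: [195, 197, 197, 197]
t=135: [30, 32, 32, 32]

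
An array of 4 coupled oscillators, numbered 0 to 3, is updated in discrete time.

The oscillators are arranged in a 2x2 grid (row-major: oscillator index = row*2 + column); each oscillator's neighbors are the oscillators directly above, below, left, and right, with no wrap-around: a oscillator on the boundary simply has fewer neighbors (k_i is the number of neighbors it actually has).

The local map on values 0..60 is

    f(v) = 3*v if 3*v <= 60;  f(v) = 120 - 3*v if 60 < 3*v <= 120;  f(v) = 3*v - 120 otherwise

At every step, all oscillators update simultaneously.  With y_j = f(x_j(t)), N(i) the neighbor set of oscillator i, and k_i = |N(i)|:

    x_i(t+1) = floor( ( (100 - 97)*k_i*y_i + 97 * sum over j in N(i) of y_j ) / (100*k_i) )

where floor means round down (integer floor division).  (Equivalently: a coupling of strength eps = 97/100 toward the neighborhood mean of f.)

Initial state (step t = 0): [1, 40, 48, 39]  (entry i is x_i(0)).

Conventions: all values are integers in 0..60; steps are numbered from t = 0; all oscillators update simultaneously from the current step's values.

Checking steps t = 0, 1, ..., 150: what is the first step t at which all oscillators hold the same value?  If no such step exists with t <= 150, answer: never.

Answer: 3
Key observation: Synchronization is absorbing here: once all oscillators are equal they stay equal, and step 3 is the first all-equal step.

Derivation:
t=0: [1, 40, 48, 39]  (not all equal)
t=1: [11, 2, 3, 11]  (not all equal)
t=2: [8, 32, 32, 8]  (not all equal)
t=3: [24, 24, 24, 24]  (all equal)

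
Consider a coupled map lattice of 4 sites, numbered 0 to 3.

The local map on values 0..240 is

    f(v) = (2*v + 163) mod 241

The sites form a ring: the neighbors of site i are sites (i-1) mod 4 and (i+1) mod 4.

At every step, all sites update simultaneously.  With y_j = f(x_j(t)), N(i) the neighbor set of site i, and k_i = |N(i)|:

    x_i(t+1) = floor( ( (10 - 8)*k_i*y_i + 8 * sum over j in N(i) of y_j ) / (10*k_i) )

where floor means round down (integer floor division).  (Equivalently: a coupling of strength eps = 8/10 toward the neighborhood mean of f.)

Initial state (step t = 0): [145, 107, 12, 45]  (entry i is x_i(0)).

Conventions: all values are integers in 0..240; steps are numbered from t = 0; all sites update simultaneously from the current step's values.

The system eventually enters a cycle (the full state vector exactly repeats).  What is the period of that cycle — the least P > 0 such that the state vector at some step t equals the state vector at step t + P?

Simulating step by step:
t=0: [145, 107, 12, 45]
t=1: [101, 186, 96, 162]
t=2: [48, 105, 46, 96]
t=3: [102, 39, 101, 35]
t=4: [118, 100, 118, 146]
t=5: [166, 150, 166, 169]
t=6: [99, 54, 99, 14]
t=7: [112, 102, 112, 134]
t=8: [155, 142, 155, 154]
t=9: [220, 226, 220, 231]
t=10: [134, 123, 134, 125]
t=11: [174, 185, 174, 186]
t=12: [47, 33, 47, 33]
t=13: [186, 58, 186, 58]
t=14: [41, 50, 41, 50]
t=15: [18, 7, 18, 7]
t=16: [181, 194, 181, 194]
t=17: [63, 48, 63, 48]
t=18: [24, 42, 24, 42]
t=19: [47, 170, 47, 170]
t=20: [20, 17, 20, 17]
t=21: [198, 201, 198, 201]
t=22: [81, 78, 81, 78]
t=23: [79, 82, 79, 82]
t=24: [84, 81, 84, 81]
t=25: [85, 88, 85, 88]
t=26: [96, 93, 96, 93]
t=27: [109, 112, 109, 112]
t=28: [144, 141, 144, 141]
t=29: [205, 208, 205, 208]
t=30: [95, 92, 95, 92]
t=31: [107, 110, 107, 110]
t=32: [140, 137, 140, 137]
t=33: [197, 200, 197, 200]
t=34: [79, 76, 79, 76]
t=35: [75, 78, 75, 78]
t=36: [76, 73, 76, 73]
t=37: [69, 72, 69, 72]
t=38: [64, 61, 64, 61]
t=39: [45, 48, 45, 48]
t=40: [16, 13, 16, 13]
t=41: [190, 193, 190, 193]
t=42: [65, 62, 65, 62]
t=43: [47, 50, 47, 50]
t=44: [20, 17, 20, 17]

Answer: 24
Key observation: The state at step 20, [20, 17, 20, 17], reappears at step 44 — and no state repeats earlier — so the cycle the system enters has period 24.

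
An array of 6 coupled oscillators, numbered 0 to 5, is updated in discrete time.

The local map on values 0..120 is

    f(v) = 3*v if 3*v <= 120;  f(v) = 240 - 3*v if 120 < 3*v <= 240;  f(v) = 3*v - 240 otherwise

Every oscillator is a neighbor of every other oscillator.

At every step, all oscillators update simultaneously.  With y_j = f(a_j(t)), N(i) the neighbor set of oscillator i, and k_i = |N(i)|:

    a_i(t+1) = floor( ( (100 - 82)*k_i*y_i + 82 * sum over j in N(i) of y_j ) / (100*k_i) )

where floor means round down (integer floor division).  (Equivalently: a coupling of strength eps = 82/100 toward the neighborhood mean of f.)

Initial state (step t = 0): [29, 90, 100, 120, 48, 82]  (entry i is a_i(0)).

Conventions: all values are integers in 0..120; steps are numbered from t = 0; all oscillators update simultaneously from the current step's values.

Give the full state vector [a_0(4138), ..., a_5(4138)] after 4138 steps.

Answer: [42, 42, 42, 42, 42, 42]
Key observation: The state at step 2, [42, 42, 42, 42, 42, 42], reappears at step 6: the system is in a cycle of period 4 from step 2 on.  Therefore the state at step 4138 equals the state at step 2 + ((4138 - 2) mod 4) = 2, which is [42, 42, 42, 42, 42, 42].

Derivation:
t=0: [29, 90, 100, 120, 48, 82]
t=1: [66, 65, 66, 67, 66, 65]
t=2: [42, 42, 42, 42, 42, 42]
t=3: [114, 114, 114, 114, 114, 114]
t=4: [102, 102, 102, 102, 102, 102]
t=5: [66, 66, 66, 66, 66, 66]
t=6: [42, 42, 42, 42, 42, 42]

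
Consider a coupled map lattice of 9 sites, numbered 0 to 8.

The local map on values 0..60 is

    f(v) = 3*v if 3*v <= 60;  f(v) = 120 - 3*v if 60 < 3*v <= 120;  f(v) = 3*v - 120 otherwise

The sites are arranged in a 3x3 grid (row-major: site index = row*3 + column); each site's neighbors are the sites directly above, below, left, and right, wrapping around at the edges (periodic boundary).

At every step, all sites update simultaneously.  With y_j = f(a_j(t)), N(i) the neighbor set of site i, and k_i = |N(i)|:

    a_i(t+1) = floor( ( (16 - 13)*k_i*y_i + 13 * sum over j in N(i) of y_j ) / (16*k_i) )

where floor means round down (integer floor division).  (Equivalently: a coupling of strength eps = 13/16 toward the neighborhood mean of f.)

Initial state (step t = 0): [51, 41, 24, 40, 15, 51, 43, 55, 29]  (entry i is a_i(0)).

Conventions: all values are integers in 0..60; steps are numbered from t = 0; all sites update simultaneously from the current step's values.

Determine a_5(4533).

Answer: a_5(4533) = 18
Key observation: The state at step 38, [55, 54, 55, 54, 53, 54, 55, 54, 55], reappears at step 42: the system is in a cycle of period 4 from step 38 on.  Therefore the state at step 4533 equals the state at step 38 + ((4533 - 38) mod 4) = 41, which is [19, 18, 19, 18, 17, 18, 19, 18, 19].

Derivation:
t=0: [51, 41, 24, 40, 15, 51, 43, 55, 29]
t=1: [18, 35, 29, 24, 24, 31, 24, 26, 33]
t=2: [39, 38, 29, 44, 35, 35, 42, 34, 34]
t=3: [12, 15, 14, 10, 13, 18, 11, 12, 18]
t=4: [37, 39, 46, 38, 40, 43, 37, 41, 43]
t=5: [9, 6, 9, 6, 4, 8, 7, 4, 9]
t=6: [22, 19, 24, 20, 16, 21, 21, 18, 22]
t=7: [55, 52, 54, 55, 55, 53, 55, 54, 54]
t=8: [42, 42, 40, 43, 41, 42, 43, 42, 42]
t=9: [6, 4, 4, 6, 6, 4, 7, 6, 5]
t=10: [16, 15, 13, 17, 15, 15, 17, 16, 15]
t=11: [46, 45, 44, 47, 46, 45, 48, 46, 45]
t=12: [18, 16, 15, 19, 17, 16, 19, 18, 16]
t=13: [52, 50, 48, 53, 51, 49, 53, 51, 50]
t=14: [33, 31, 29, 34, 32, 30, 35, 33, 30]
t=15: [22, 25, 28, 21, 24, 26, 21, 23, 25]
t=16: [49, 46, 44, 51, 48, 45, 52, 49, 46]
t=17: [25, 21, 18, 26, 23, 20, 28, 24, 21]
t=18: [46, 50, 54, 46, 51, 52, 45, 49, 50]
t=19: [24, 30, 31, 24, 28, 31, 21, 27, 30]
t=20: [41, 36, 32, 43, 36, 33, 44, 38, 36]
t=21: [12, 11, 14, 11, 12, 15, 8, 10, 15]
t=22: [33, 35, 40, 34, 35, 40, 33, 33, 37]
t=23: [14, 14, 9, 14, 13, 8, 17, 16, 10]
t=24: [40, 39, 33, 39, 39, 32, 42, 41, 36]
t=25: [6, 6, 11, 7, 7, 12, 4, 5, 13]
t=26: [20, 21, 28, 21, 22, 29, 21, 21, 26]
t=27: [53, 52, 45, 52, 51, 44, 54, 53, 45]
t=28: [33, 32, 23, 32, 31, 22, 34, 32, 24]
t=29: [27, 29, 39, 28, 30, 40, 27, 28, 38]
t=30: [29, 28, 16, 28, 26, 15, 31, 28, 16]
t=31: [36, 39, 41, 36, 38, 43, 36, 37, 40]
t=32: [8, 6, 5, 10, 7, 5, 8, 5, 6]
t=33: [22, 18, 18, 22, 19, 19, 22, 19, 17]
t=34: [54, 55, 54, 55, 55, 54, 54, 54, 54]
t=35: [43, 43, 42, 43, 43, 43, 42, 43, 42]
t=36: [7, 8, 7, 8, 9, 7, 7, 7, 7]
t=37: [22, 22, 21, 22, 23, 22, 21, 22, 21]
t=38: [55, 54, 55, 54, 53, 54, 55, 54, 55]
t=39: [43, 42, 43, 42, 41, 42, 43, 42, 43]
t=40: [7, 6, 7, 6, 5, 6, 7, 6, 7]
t=41: [19, 18, 19, 18, 17, 18, 19, 18, 19]
t=42: [55, 54, 55, 54, 53, 54, 55, 54, 55]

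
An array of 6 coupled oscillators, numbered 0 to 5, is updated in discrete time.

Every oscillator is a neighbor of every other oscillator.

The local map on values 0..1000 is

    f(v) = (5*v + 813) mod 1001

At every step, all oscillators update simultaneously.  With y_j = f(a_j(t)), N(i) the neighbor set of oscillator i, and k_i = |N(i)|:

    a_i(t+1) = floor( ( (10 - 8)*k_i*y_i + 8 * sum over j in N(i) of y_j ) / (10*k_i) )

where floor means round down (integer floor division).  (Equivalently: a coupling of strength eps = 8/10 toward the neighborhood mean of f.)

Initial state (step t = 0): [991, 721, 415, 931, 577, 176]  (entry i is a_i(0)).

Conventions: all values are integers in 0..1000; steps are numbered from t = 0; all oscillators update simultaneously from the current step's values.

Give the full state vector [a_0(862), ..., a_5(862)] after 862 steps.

Answer: [289, 289, 289, 289, 289, 289]
Key observation: The state at step 4, [520, 520, 520, 520, 520, 520], reappears at step 16: the system is in a cycle of period 12 from step 4 on.  Therefore the state at step 862 equals the state at step 4 + ((862 - 4) mod 12) = 10, which is [289, 289, 289, 289, 289, 289].

Derivation:
t=0: [991, 721, 415, 931, 577, 176]
t=1: [656, 642, 661, 644, 653, 653]
t=2: [67, 64, 68, 65, 66, 66]
t=3: [142, 141, 142, 141, 142, 142]
t=4: [520, 520, 520, 520, 520, 520]
t=5: [410, 410, 410, 410, 410, 410]
t=6: [861, 861, 861, 861, 861, 861]
t=7: [113, 113, 113, 113, 113, 113]
t=8: [377, 377, 377, 377, 377, 377]
t=9: [696, 696, 696, 696, 696, 696]
t=10: [289, 289, 289, 289, 289, 289]
t=11: [256, 256, 256, 256, 256, 256]
t=12: [91, 91, 91, 91, 91, 91]
t=13: [267, 267, 267, 267, 267, 267]
t=14: [146, 146, 146, 146, 146, 146]
t=15: [542, 542, 542, 542, 542, 542]
t=16: [520, 520, 520, 520, 520, 520]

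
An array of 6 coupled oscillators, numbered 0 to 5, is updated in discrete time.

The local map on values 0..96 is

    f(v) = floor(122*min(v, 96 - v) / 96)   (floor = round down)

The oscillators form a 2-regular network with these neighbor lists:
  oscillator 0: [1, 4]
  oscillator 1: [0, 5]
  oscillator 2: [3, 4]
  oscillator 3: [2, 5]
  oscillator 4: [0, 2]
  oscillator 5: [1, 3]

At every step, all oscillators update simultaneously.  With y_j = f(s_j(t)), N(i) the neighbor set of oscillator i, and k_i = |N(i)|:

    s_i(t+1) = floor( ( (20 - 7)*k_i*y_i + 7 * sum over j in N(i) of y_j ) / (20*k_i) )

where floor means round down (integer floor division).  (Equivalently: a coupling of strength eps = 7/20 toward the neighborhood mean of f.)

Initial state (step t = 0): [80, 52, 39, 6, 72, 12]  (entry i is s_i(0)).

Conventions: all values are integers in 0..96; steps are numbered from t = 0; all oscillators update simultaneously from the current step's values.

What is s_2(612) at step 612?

Simulating step by step:
t=0: [80, 52, 39, 6, 72, 12]
t=1: [27, 41, 38, 15, 31, 20]
t=2: [38, 44, 41, 25, 39, 28]
t=3: [49, 50, 47, 35, 49, 37]
t=4: [58, 56, 56, 47, 59, 48]
t=5: [48, 51, 51, 57, 47, 58]
t=6: [59, 56, 55, 50, 59, 49]
t=7: [47, 51, 52, 57, 47, 57]
t=8: [58, 55, 54, 50, 58, 50]
t=9: [48, 52, 53, 57, 48, 56]
t=10: [59, 55, 54, 50, 59, 50]
t=11: [47, 52, 52, 57, 48, 56]
t=12: [58, 54, 55, 50, 59, 50]
t=13: [48, 53, 52, 56, 48, 57]
t=14: [59, 54, 55, 50, 59, 50]
t=15: [48, 52, 52, 56, 47, 57]
t=16: [59, 55, 54, 50, 58, 50]
t=17: [48, 52, 53, 57, 48, 56]

Answer: s_2(612) = 55
Key observation: The state at step 9, [48, 52, 53, 57, 48, 56], reappears at step 17: the system is in a cycle of period 8 from step 9 on.  Therefore the state at step 612 equals the state at step 9 + ((612 - 9) mod 8) = 12, which is [58, 54, 55, 50, 59, 50].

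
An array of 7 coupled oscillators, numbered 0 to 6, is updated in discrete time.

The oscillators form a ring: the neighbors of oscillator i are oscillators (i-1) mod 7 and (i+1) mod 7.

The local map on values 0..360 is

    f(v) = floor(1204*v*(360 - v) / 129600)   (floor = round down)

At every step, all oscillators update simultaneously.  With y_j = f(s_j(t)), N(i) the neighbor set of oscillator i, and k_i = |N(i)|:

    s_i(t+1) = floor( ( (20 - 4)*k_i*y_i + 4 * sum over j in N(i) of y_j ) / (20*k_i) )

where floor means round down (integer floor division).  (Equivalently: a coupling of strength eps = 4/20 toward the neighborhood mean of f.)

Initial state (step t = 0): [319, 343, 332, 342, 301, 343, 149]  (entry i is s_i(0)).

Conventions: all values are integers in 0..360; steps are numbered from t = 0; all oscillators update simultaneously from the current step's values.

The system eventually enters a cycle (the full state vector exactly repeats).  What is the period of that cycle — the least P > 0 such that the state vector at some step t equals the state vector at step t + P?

Answer: 2
Key observation: The state at step 15, [299, 299, 299, 299, 299, 299, 299], reappears at step 17 — and no state repeats earlier — so the cycle the system enters has period 2.

Derivation:
t=0: [319, 343, 332, 342, 301, 343, 149]
t=1: [131, 63, 79, 70, 142, 88, 251]
t=2: [265, 186, 200, 199, 270, 231, 253]
t=3: [241, 293, 297, 289, 237, 268, 251]
t=4: [256, 189, 175, 196, 257, 235, 252]
t=5: [252, 294, 299, 292, 253, 267, 253]
t=6: [244, 186, 171, 189, 242, 234, 249]
t=7: [265, 296, 300, 296, 269, 270, 258]
t=8: [228, 180, 168, 179, 221, 227, 241]
t=9: [279, 298, 299, 298, 286, 279, 268]
t=10: [207, 174, 169, 173, 194, 209, 225]
t=11: [293, 299, 299, 299, 298, 292, 284]
t=12: [182, 170, 169, 169, 172, 184, 196]
t=13: [299, 299, 299, 299, 299, 299, 298]
t=14: [169, 169, 169, 169, 169, 169, 170]
t=15: [299, 299, 299, 299, 299, 299, 299]
t=16: [169, 169, 169, 169, 169, 169, 169]
t=17: [299, 299, 299, 299, 299, 299, 299]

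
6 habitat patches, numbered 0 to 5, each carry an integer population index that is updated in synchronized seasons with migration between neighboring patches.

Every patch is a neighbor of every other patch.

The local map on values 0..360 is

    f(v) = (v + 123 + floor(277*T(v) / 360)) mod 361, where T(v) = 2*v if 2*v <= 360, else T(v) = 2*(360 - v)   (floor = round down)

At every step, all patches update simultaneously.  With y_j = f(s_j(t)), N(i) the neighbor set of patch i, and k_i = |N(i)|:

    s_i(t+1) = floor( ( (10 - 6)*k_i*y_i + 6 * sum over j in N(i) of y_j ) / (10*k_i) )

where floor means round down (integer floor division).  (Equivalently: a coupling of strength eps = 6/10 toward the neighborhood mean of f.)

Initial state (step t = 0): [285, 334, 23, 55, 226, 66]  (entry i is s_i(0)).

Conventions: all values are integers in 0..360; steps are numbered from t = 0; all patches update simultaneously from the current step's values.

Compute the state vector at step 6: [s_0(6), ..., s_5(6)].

Simulating step by step:
t=0: [285, 334, 23, 55, 226, 66]
t=1: [192, 185, 197, 220, 201, 228]
t=2: [207, 208, 206, 203, 206, 202]
t=3: [204, 204, 204, 205, 204, 205]
t=4: [205, 205, 205, 205, 205, 205]
t=5: [205, 205, 205, 205, 205, 205]
t=6: [205, 205, 205, 205, 205, 205]

Answer: [205, 205, 205, 205, 205, 205]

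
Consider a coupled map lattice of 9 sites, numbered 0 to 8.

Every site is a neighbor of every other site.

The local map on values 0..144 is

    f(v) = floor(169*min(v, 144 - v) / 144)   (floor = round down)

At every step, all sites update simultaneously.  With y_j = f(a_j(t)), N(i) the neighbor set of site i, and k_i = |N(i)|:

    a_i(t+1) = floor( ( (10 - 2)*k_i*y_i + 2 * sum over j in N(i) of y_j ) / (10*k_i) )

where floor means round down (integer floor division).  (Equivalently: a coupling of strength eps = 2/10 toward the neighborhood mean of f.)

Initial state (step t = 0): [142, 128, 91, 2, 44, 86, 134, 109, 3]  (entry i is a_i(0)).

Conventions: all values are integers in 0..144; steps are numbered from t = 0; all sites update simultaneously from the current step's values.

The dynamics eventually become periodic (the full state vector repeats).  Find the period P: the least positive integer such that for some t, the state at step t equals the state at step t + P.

Answer: 4
Key observation: The state at step 21, [82, 82, 82, 82, 82, 82, 82, 82, 82], reappears at step 25 — and no state repeats earlier — so the cycle the system enters has period 4.

Derivation:
t=0: [142, 128, 91, 2, 44, 86, 134, 109, 3]
t=1: [8, 20, 54, 8, 45, 59, 14, 38, 8]
t=2: [14, 25, 56, 14, 47, 60, 19, 41, 14]
t=3: [20, 30, 58, 20, 51, 62, 25, 45, 20]
t=4: [27, 36, 62, 27, 55, 65, 32, 49, 27]
t=5: [35, 43, 66, 35, 60, 69, 39, 55, 35]
t=6: [44, 51, 72, 44, 66, 74, 47, 62, 44]
t=7: [54, 60, 79, 54, 74, 78, 57, 70, 54]
t=8: [64, 70, 74, 64, 79, 75, 67, 79, 64]
t=9: [75, 81, 81, 75, 76, 79, 77, 76, 75]
t=10: [79, 74, 74, 79, 78, 76, 77, 78, 79]
t=11: [76, 81, 81, 76, 77, 78, 78, 77, 76]
t=12: [78, 73, 73, 78, 77, 77, 77, 77, 78]
t=13: [77, 82, 82, 77, 78, 78, 78, 78, 77]
t=14: [77, 72, 72, 77, 76, 76, 76, 76, 77]
t=15: [78, 83, 83, 78, 79, 79, 79, 79, 78]
t=16: [76, 71, 71, 76, 75, 75, 75, 75, 76]
t=17: [79, 82, 82, 79, 80, 80, 80, 80, 79]
t=18: [75, 72, 72, 75, 74, 74, 74, 74, 75]
t=19: [80, 83, 83, 80, 81, 81, 81, 81, 80]
t=20: [74, 71, 71, 74, 73, 73, 73, 73, 74]
t=21: [82, 82, 82, 82, 82, 82, 82, 82, 82]
t=22: [72, 72, 72, 72, 72, 72, 72, 72, 72]
t=23: [84, 84, 84, 84, 84, 84, 84, 84, 84]
t=24: [70, 70, 70, 70, 70, 70, 70, 70, 70]
t=25: [82, 82, 82, 82, 82, 82, 82, 82, 82]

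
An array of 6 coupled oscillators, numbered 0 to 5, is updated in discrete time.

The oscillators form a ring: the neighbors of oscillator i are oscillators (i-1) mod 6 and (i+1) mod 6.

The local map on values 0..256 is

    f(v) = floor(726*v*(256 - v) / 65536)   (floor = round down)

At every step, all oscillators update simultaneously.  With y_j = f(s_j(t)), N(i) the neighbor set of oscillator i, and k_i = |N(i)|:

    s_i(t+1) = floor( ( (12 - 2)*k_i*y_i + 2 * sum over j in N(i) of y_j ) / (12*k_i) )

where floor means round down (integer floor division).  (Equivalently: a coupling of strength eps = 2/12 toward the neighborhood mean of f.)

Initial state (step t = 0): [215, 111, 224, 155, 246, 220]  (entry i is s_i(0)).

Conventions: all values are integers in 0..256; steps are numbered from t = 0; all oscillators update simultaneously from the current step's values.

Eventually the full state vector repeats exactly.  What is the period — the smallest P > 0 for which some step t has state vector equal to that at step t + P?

Answer: 2
Key observation: The state at step 10, [165, 165, 165, 164, 164, 164], reappears at step 12 — and no state repeats earlier — so the cycle the system enters has period 2.

Derivation:
t=0: [215, 111, 224, 155, 246, 220]
t=1: [102, 163, 95, 153, 44, 82]
t=2: [172, 167, 169, 167, 113, 154]
t=3: [161, 163, 162, 165, 177, 173]
t=4: [168, 167, 167, 165, 155, 159]
t=5: [163, 163, 164, 166, 172, 169]
t=6: [166, 167, 166, 164, 160, 162]
t=7: [165, 164, 165, 167, 169, 167]
t=8: [165, 166, 165, 164, 162, 164]
t=9: [166, 165, 166, 167, 167, 167]
t=10: [165, 165, 165, 164, 164, 164]
t=11: [166, 166, 166, 166, 167, 166]
t=12: [165, 165, 165, 164, 164, 164]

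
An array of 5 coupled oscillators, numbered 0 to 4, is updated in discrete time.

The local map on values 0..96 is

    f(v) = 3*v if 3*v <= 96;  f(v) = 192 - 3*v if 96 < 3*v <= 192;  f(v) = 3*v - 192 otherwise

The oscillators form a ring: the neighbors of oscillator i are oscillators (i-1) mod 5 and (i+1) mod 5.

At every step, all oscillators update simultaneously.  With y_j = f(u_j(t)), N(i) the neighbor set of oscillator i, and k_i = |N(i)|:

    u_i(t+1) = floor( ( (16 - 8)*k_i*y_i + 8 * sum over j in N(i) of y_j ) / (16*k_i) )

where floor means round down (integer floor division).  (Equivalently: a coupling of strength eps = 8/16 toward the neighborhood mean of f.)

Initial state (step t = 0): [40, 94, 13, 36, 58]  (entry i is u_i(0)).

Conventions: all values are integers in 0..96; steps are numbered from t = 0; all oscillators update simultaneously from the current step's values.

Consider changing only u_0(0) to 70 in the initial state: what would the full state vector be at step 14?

Simulating step by step:
t=0: [70, 94, 13, 36, 58]
t=1: [36, 59, 63, 56, 34]
t=2: [68, 29, 11, 35, 72]
t=3: [33, 54, 60, 57, 36]
t=4: [75, 41, 18, 34, 70]
t=5: [38, 56, 66, 63, 39]
t=6: [63, 33, 9, 21, 57]
t=7: [30, 54, 52, 43, 27]
t=8: [72, 46, 41, 60, 78]
t=9: [36, 50, 51, 33, 30]
t=10: [75, 51, 53, 78, 89]
t=11: [45, 36, 36, 48, 56]
t=12: [55, 77, 75, 51, 38]
t=13: [42, 34, 36, 47, 55]
t=14: [62, 82, 77, 53, 42]

Answer: [62, 82, 77, 53, 42]
Key observation: This trace re-runs the system from the modified initial state.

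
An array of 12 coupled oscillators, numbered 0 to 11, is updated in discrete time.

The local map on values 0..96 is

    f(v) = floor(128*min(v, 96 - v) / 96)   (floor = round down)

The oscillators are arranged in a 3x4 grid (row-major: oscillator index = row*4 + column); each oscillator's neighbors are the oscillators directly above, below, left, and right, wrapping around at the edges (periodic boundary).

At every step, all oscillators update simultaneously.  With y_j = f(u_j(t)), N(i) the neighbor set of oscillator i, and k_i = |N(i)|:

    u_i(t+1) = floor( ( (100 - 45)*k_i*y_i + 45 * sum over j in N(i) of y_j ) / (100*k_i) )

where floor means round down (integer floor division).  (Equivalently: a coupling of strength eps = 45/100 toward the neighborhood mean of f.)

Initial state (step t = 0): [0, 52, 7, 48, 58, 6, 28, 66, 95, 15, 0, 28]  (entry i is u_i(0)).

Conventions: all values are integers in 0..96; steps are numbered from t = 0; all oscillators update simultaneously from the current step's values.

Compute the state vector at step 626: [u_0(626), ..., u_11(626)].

Simulating step by step:
t=0: [0, 52, 7, 48, 58, 6, 28, 66, 95, 15, 0, 28]
t=1: [19, 36, 22, 44, 33, 22, 26, 43, 12, 18, 11, 32]
t=2: [32, 38, 33, 49, 38, 32, 33, 51, 23, 25, 22, 39]
t=3: [44, 45, 45, 56, 47, 43, 43, 56, 36, 35, 35, 48]
t=4: [56, 57, 57, 55, 58, 56, 55, 55, 52, 49, 50, 57]
t=5: [53, 53, 53, 53, 52, 53, 54, 53, 56, 59, 58, 54]
t=6: [56, 56, 56, 56, 57, 56, 55, 56, 53, 51, 52, 55]
t=7: [53, 53, 53, 53, 52, 53, 54, 53, 55, 57, 56, 54]
t=8: [56, 56, 56, 56, 57, 56, 56, 56, 54, 53, 54, 55]
t=9: [53, 53, 53, 53, 52, 53, 53, 53, 55, 55, 55, 54]
t=10: [56, 56, 56, 56, 57, 56, 56, 57, 55, 54, 54, 55]
t=11: [53, 53, 53, 53, 52, 53, 53, 52, 53, 55, 55, 53]
t=12: [57, 56, 56, 57, 57, 56, 56, 57, 56, 55, 55, 56]
t=13: [52, 53, 53, 52, 52, 53, 53, 52, 52, 53, 53, 52]
t=14: [57, 57, 57, 57, 57, 57, 57, 57, 57, 57, 57, 57]
t=15: [52, 52, 52, 52, 52, 52, 52, 52, 52, 52, 52, 52]
t=16: [58, 58, 58, 58, 58, 58, 58, 58, 58, 58, 58, 58]
t=17: [50, 50, 50, 50, 50, 50, 50, 50, 50, 50, 50, 50]
t=18: [61, 61, 61, 61, 61, 61, 61, 61, 61, 61, 61, 61]
t=19: [46, 46, 46, 46, 46, 46, 46, 46, 46, 46, 46, 46]
t=20: [61, 61, 61, 61, 61, 61, 61, 61, 61, 61, 61, 61]

Answer: [61, 61, 61, 61, 61, 61, 61, 61, 61, 61, 61, 61]
Key observation: The state at step 18, [61, 61, 61, 61, 61, 61, 61, 61, 61, 61, 61, 61], reappears at step 20: the system is in a cycle of period 2 from step 18 on.  Therefore the state at step 626 equals the state at step 18 + ((626 - 18) mod 2) = 18, which is [61, 61, 61, 61, 61, 61, 61, 61, 61, 61, 61, 61].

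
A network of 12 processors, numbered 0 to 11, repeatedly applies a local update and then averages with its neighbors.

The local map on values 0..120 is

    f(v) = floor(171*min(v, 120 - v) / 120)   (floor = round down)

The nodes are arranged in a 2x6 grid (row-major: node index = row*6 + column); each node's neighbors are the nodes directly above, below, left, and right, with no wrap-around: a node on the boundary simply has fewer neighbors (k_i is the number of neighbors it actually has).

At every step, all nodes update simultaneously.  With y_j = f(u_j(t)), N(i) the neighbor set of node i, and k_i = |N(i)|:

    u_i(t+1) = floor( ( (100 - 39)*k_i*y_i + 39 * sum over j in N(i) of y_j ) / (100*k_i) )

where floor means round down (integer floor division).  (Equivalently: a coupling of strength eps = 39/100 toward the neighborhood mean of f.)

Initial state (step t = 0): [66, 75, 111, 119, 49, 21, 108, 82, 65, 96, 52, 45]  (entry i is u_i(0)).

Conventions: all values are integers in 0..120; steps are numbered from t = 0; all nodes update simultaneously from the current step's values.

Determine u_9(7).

Simulating step by step:
t=0: [66, 75, 111, 119, 49, 21, 108, 82, 65, 96, 52, 45]
t=1: [62, 57, 25, 15, 55, 43, 35, 53, 60, 40, 66, 59]
t=2: [75, 74, 45, 34, 68, 68, 60, 73, 73, 58, 74, 77]
t=3: [68, 64, 62, 57, 69, 71, 77, 68, 67, 73, 67, 64]
t=4: [72, 78, 80, 78, 73, 71, 66, 73, 74, 70, 73, 76]
t=5: [67, 60, 58, 61, 65, 67, 72, 66, 64, 68, 66, 64]
t=6: [75, 82, 82, 81, 78, 76, 70, 76, 78, 76, 76, 77]
t=7: [63, 56, 54, 56, 59, 61, 67, 61, 59, 60, 61, 61]

Answer: u_9(7) = 60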